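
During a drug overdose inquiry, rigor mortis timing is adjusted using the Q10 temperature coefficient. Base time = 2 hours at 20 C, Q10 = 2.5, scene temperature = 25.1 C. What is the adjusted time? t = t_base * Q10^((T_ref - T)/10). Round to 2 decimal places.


Rigor mortis time adjustment:
Exponent = (T_ref - T_actual) / 10 = (20 - 25.1) / 10 = -0.51
Q10 factor = 2.5^-0.51 = 0.62669
t_adjusted = 2 * 0.62669 = 1.25 hours

1.25


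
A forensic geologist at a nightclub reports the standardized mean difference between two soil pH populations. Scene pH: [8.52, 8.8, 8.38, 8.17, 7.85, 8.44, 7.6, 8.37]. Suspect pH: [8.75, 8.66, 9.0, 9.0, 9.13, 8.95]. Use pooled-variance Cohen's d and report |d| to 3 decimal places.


Pooled-variance Cohen's d for soil pH comparison:
Scene mean = 66.13 / 8 = 8.26625
Suspect mean = 53.49 / 6 = 8.915
Scene sample variance s_s^2 = 0.147084
Suspect sample variance s_c^2 = 0.03083
Pooled variance = ((n_s-1)*s_s^2 + (n_c-1)*s_c^2) / (n_s + n_c - 2) = 0.098645
Pooled SD = sqrt(0.098645) = 0.314078
Mean difference = -0.64875
|d| = |-0.64875| / 0.314078 = 2.066

2.066


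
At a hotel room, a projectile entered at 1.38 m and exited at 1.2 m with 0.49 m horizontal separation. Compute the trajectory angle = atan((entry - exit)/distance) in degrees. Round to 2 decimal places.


Bullet trajectory angle:
Height difference = 1.38 - 1.2 = 0.18 m
angle = atan(0.18 / 0.49)
angle = atan(0.367347)
angle = 20.17 degrees

20.17


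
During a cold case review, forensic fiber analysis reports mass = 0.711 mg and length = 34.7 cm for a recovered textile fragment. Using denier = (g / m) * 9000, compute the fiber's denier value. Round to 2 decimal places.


Denier calculation:
Mass in grams = 0.711 mg / 1000 = 0.000711 g
Length in meters = 34.7 cm / 100 = 0.347 m
Linear density = mass / length = 0.000711 / 0.347 = 0.00204899 g/m
Denier = (g/m) * 9000 = 0.00204899 * 9000 = 18.44

18.44


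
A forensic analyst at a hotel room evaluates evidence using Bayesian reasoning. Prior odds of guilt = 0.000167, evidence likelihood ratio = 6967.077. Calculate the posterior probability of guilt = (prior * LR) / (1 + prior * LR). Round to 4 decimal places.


Bayesian evidence evaluation:
Posterior odds = prior_odds * LR = 0.000167 * 6967.077 = 1.163502
Posterior probability = posterior_odds / (1 + posterior_odds)
= 1.163502 / (1 + 1.163502)
= 1.163502 / 2.163502
= 0.5378

0.5378


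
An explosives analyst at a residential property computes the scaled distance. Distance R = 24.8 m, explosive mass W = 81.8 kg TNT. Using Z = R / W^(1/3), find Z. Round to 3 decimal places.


Scaled distance calculation:
W^(1/3) = 81.8^(1/3) = 4.340947
Z = R / W^(1/3) = 24.8 / 4.340947
Z = 5.713 m/kg^(1/3)

5.713


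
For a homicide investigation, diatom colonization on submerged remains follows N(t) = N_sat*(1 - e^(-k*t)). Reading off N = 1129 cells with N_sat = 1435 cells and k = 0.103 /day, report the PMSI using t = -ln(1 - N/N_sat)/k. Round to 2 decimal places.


PMSI from diatom colonization curve:
N / N_sat = 1129 / 1435 = 0.78676
1 - N/N_sat = 0.21324
ln(1 - N/N_sat) = -1.545337
t = -ln(1 - N/N_sat) / k = -(-1.545337) / 0.103 = 15.00 days

15.00


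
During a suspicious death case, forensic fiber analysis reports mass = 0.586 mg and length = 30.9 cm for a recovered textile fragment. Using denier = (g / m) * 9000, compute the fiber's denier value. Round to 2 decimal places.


Denier calculation:
Mass in grams = 0.586 mg / 1000 = 0.000586 g
Length in meters = 30.9 cm / 100 = 0.309 m
Linear density = mass / length = 0.000586 / 0.309 = 0.00189644 g/m
Denier = (g/m) * 9000 = 0.00189644 * 9000 = 17.07

17.07


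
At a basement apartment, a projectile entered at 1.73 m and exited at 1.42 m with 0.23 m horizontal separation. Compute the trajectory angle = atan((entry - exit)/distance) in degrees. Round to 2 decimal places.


Bullet trajectory angle:
Height difference = 1.73 - 1.42 = 0.31 m
angle = atan(0.31 / 0.23)
angle = atan(1.347826)
angle = 53.43 degrees

53.43


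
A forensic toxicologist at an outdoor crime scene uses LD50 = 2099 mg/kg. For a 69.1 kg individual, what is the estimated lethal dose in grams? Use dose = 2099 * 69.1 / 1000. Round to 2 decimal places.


Lethal dose calculation:
Lethal dose = LD50 * body_weight / 1000
= 2099 * 69.1 / 1000
= 145040.9 / 1000
= 145.04 g

145.04


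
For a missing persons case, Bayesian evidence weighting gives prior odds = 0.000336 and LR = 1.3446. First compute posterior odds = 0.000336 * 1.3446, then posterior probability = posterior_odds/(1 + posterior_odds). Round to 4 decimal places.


Bayesian evidence evaluation:
Posterior odds = prior_odds * LR = 0.000336 * 1.3446 = 0.0004517856
Posterior probability = posterior_odds / (1 + posterior_odds)
= 0.0004517856 / (1 + 0.0004517856)
= 0.0004517856 / 1.0004517856
= 0.0005

0.0005


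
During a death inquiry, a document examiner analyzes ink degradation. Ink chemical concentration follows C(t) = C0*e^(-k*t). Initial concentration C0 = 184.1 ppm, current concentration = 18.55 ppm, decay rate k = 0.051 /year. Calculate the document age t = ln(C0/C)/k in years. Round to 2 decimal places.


Document age estimation:
C0/C = 184.1 / 18.55 = 9.924528
ln(C0/C) = 2.295009
t = 2.295009 / 0.051 = 45.00 years

45.00


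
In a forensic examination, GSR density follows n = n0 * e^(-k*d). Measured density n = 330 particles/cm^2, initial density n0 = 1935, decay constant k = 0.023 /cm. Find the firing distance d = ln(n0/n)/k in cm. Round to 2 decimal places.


GSR distance calculation:
n0/n = 1935 / 330 = 5.863636
ln(n0/n) = 1.76877
d = 1.76877 / 0.023 = 76.90 cm

76.90


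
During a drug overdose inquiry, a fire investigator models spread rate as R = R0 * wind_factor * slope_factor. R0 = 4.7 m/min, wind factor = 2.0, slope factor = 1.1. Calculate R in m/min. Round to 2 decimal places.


Fire spread rate calculation:
R = R0 * wind_factor * slope_factor
= 4.7 * 2.0 * 1.1
= 9.4 * 1.1
= 10.34 m/min

10.34


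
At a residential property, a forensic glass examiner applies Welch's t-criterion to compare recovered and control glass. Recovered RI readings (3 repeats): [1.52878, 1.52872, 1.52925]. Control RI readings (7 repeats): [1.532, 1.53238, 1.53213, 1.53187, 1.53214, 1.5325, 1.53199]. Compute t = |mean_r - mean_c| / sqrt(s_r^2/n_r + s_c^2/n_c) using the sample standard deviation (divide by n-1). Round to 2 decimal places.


Welch's t-criterion for glass RI comparison:
Recovered mean = sum / n_r = 4.58675 / 3 = 1.5289167
Control mean = sum / n_c = 10.72501 / 7 = 1.5321443
Recovered sample variance s_r^2 = 8.42333e-08
Control sample variance s_c^2 = 5.03619e-08
Welch SE (unpooled) = sqrt(s_r^2/n_r + s_c^2/n_c) = sqrt(2.80778e-08 + 7.19456e-09) = sqrt(3.52724e-08) = 0.000187809
|mean_r - mean_c| = 0.00322762
t = 0.00322762 / 0.000187809 = 17.19

17.19


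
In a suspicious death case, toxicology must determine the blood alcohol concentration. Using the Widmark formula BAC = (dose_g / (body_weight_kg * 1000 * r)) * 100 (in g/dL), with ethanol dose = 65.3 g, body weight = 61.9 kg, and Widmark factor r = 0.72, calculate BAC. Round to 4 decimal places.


Applying the Widmark formula:
BAC = (dose_g / (body_wt * 1000 * r)) * 100
Denominator = 61.9 * 1000 * 0.72 = 44568
BAC = (65.3 / 44568) * 100
BAC = 0.1465 g/dL

0.1465


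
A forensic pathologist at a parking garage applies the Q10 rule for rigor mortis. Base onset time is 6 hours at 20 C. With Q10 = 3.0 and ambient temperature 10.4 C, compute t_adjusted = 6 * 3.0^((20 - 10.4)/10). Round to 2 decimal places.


Rigor mortis time adjustment:
Exponent = (T_ref - T_actual) / 10 = (20 - 10.4) / 10 = 0.96
Q10 factor = 3.0^0.96 = 2.87102
t_adjusted = 6 * 2.87102 = 17.23 hours

17.23


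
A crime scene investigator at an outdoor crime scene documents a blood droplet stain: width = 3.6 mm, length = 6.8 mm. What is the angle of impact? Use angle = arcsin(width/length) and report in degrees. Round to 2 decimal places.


Blood spatter impact angle calculation:
width / length = 3.6 / 6.8 = 0.529412
angle = arcsin(0.529412)
angle = 31.97 degrees

31.97


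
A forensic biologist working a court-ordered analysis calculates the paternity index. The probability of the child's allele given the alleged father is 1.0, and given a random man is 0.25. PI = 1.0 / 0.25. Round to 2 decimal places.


Paternity Index calculation:
PI = P(allele|father) / P(allele|random)
PI = 1.0 / 0.25
PI = 4.00

4.00


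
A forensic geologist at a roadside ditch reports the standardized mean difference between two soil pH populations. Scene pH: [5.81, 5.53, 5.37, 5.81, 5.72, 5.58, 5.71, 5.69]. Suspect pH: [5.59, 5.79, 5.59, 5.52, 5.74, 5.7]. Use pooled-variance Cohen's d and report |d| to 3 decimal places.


Pooled-variance Cohen's d for soil pH comparison:
Scene mean = 45.22 / 8 = 5.6525
Suspect mean = 33.93 / 6 = 5.655
Scene sample variance s_s^2 = 0.022707
Suspect sample variance s_c^2 = 0.01083
Pooled variance = ((n_s-1)*s_s^2 + (n_c-1)*s_c^2) / (n_s + n_c - 2) = 0.017758
Pooled SD = sqrt(0.017758) = 0.133259
Mean difference = -0.0025
|d| = |-0.0025| / 0.133259 = 0.019

0.019


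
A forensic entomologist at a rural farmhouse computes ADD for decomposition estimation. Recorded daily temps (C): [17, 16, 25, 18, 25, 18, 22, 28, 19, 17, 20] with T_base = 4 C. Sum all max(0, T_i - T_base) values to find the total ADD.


Computing ADD day by day:
Day 1: max(0, 17 - 4) = 13
Day 2: max(0, 16 - 4) = 12
Day 3: max(0, 25 - 4) = 21
Day 4: max(0, 18 - 4) = 14
Day 5: max(0, 25 - 4) = 21
Day 6: max(0, 18 - 4) = 14
Day 7: max(0, 22 - 4) = 18
Day 8: max(0, 28 - 4) = 24
Day 9: max(0, 19 - 4) = 15
Day 10: max(0, 17 - 4) = 13
Day 11: max(0, 20 - 4) = 16
Total ADD = 181

181


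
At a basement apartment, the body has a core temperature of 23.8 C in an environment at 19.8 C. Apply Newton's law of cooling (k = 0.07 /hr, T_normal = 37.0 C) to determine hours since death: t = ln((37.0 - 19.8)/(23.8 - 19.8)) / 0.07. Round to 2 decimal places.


Using Newton's law of cooling:
t = ln((T_normal - T_ambient) / (T_body - T_ambient)) / k
T_normal - T_ambient = 17.2
T_body - T_ambient = 4.0
Ratio = 4.3
ln(ratio) = 1.458615
t = 1.458615 / 0.07 = 20.84 hours

20.84


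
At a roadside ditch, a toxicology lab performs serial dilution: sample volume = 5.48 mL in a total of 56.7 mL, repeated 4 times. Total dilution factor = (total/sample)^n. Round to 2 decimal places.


Dilution factor calculation:
Single dilution = V_total / V_sample = 56.7 / 5.48 ≈ 10.346715
Number of dilutions = 4
Total DF = (56.7 / 5.48)^4 (full precision, rounded at the end) = 11460.67

11460.67


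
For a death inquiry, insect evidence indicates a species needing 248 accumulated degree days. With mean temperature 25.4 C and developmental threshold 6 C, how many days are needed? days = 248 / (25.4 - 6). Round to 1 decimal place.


Insect development time:
Effective temperature = avg_temp - T_base = 25.4 - 6 = 19.4 C
Days = ADD / effective_temp = 248 / 19.4 = 12.8 days

12.8


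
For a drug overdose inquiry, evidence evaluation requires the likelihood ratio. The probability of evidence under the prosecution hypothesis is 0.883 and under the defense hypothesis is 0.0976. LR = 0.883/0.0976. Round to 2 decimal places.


Likelihood ratio calculation:
LR = P(E|Hp) / P(E|Hd)
LR = 0.883 / 0.0976
LR = 9.05

9.05


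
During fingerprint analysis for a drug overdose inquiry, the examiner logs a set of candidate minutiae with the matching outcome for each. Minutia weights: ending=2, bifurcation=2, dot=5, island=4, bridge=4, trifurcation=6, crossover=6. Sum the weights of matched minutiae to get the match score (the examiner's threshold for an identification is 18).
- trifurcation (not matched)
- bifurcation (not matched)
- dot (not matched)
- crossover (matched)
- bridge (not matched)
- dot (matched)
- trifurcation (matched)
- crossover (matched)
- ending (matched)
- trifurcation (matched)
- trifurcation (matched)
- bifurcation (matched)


Weighted minutiae match score:
  trifurcation: not matched, +0
  bifurcation: not matched, +0
  dot: not matched, +0
  crossover: matched, +6 (running total 6)
  bridge: not matched, +0
  dot: matched, +5 (running total 11)
  trifurcation: matched, +6 (running total 17)
  crossover: matched, +6 (running total 23)
  ending: matched, +2 (running total 25)
  trifurcation: matched, +6 (running total 31)
  trifurcation: matched, +6 (running total 37)
  bifurcation: matched, +2 (running total 39)
Total score = 39
Threshold = 18; verdict = identification

39


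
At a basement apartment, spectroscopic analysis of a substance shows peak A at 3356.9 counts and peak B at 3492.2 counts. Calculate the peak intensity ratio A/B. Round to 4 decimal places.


Spectral peak ratio:
Peak A = 3356.9 counts
Peak B = 3492.2 counts
Ratio = 3356.9 / 3492.2 = 0.9613

0.9613


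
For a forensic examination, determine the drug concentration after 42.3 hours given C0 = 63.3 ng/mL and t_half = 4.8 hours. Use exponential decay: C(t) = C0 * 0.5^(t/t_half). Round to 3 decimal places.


Drug concentration decay:
Number of half-lives = t / t_half = 42.3 / 4.8 = 8.8125
Decay factor = 0.5^8.8125 = 0.0022242
C(t) = 63.3 * 0.0022242 = 0.141 ng/mL

0.141


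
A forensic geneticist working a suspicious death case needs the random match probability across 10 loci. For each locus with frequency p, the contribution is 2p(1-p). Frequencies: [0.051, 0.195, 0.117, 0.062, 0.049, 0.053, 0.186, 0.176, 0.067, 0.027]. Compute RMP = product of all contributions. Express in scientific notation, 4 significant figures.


Computing RMP for 10 loci:
Locus 1: 2 * 0.051 * 0.949 = 0.096798
Locus 2: 2 * 0.195 * 0.805 = 0.31395
Locus 3: 2 * 0.117 * 0.883 = 0.206622
Locus 4: 2 * 0.062 * 0.938 = 0.116312
Locus 5: 2 * 0.049 * 0.951 = 0.093198
Locus 6: 2 * 0.053 * 0.947 = 0.100382
Locus 7: 2 * 0.186 * 0.814 = 0.302808
Locus 8: 2 * 0.176 * 0.824 = 0.290048
Locus 9: 2 * 0.067 * 0.933 = 0.125022
Locus 10: 2 * 0.027 * 0.973 = 0.052542
RMP = 3.942e-09

3.942e-09


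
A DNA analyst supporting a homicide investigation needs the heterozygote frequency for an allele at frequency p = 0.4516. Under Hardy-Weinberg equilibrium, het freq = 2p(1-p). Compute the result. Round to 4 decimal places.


Hardy-Weinberg heterozygote frequency:
q = 1 - p = 1 - 0.4516 = 0.5484
2pq = 2 * 0.4516 * 0.5484 = 0.4953

0.4953


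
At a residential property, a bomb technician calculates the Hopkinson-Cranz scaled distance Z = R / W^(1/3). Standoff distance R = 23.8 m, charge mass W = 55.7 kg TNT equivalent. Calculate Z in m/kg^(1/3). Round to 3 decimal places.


Scaled distance calculation:
W^(1/3) = 55.7^(1/3) = 3.819018
Z = R / W^(1/3) = 23.8 / 3.819018
Z = 6.232 m/kg^(1/3)

6.232


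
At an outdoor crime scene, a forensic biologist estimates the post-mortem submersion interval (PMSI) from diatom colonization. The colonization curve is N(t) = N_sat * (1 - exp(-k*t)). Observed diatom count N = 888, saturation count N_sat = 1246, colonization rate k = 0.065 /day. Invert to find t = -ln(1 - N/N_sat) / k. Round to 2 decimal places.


PMSI from diatom colonization curve:
N / N_sat = 888 / 1246 = 0.712681
1 - N/N_sat = 0.287319
ln(1 - N/N_sat) = -1.247162
t = -ln(1 - N/N_sat) / k = -(-1.247162) / 0.065 = 19.19 days

19.19


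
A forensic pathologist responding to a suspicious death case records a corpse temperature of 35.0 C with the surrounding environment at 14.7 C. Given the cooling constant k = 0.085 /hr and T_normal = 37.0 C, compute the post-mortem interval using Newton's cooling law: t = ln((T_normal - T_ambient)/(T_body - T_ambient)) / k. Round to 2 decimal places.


Using Newton's law of cooling:
t = ln((T_normal - T_ambient) / (T_body - T_ambient)) / k
T_normal - T_ambient = 22.3
T_body - T_ambient = 20.3
Ratio = 1.098522
ln(ratio) = 0.093966
t = 0.093966 / 0.085 = 1.11 hours

1.11


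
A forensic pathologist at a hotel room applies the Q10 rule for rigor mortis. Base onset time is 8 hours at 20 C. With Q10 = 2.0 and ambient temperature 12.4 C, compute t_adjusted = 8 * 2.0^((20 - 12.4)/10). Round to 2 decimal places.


Rigor mortis time adjustment:
Exponent = (T_ref - T_actual) / 10 = (20 - 12.4) / 10 = 0.76
Q10 factor = 2.0^0.76 = 1.69349
t_adjusted = 8 * 1.69349 = 13.55 hours

13.55


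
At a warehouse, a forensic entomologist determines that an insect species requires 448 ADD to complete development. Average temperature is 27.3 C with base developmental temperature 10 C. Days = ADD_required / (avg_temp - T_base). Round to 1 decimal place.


Insect development time:
Effective temperature = avg_temp - T_base = 27.3 - 10 = 17.3 C
Days = ADD / effective_temp = 448 / 17.3 = 25.9 days

25.9


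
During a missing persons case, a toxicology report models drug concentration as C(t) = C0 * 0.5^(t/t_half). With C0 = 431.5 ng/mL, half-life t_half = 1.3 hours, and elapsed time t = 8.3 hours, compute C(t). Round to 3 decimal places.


Drug concentration decay:
Number of half-lives = t / t_half = 8.3 / 1.3 = 6.384615
Decay factor = 0.5^6.384615 = 0.01196849
C(t) = 431.5 * 0.01196849 = 5.164 ng/mL

5.164


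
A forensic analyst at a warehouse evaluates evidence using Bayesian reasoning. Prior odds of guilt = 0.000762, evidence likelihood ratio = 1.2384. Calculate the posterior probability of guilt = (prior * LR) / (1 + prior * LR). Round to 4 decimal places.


Bayesian evidence evaluation:
Posterior odds = prior_odds * LR = 0.000762 * 1.2384 = 0.0009436608
Posterior probability = posterior_odds / (1 + posterior_odds)
= 0.0009436608 / (1 + 0.0009436608)
= 0.0009436608 / 1.0009436608
= 0.0009

0.0009


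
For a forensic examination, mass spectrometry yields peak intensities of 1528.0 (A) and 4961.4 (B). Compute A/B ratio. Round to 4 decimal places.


Spectral peak ratio:
Peak A = 1528.0 counts
Peak B = 4961.4 counts
Ratio = 1528.0 / 4961.4 = 0.3080

0.3080


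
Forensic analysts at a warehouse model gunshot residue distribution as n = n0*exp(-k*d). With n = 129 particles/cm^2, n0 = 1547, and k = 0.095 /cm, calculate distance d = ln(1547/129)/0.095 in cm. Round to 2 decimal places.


GSR distance calculation:
n0/n = 1547 / 129 = 11.992248
ln(n0/n) = 2.48426
d = 2.48426 / 0.095 = 26.15 cm

26.15


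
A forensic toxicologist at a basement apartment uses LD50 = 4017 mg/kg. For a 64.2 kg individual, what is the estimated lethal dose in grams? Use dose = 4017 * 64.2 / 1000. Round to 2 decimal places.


Lethal dose calculation:
Lethal dose = LD50 * body_weight / 1000
= 4017 * 64.2 / 1000
= 257891.4 / 1000
= 257.89 g

257.89


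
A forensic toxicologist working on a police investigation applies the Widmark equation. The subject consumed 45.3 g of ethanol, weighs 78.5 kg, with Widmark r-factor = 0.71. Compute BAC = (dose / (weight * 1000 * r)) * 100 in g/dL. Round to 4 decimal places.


Applying the Widmark formula:
BAC = (dose_g / (body_wt * 1000 * r)) * 100
Denominator = 78.5 * 1000 * 0.71 = 55735
BAC = (45.3 / 55735) * 100
BAC = 0.0813 g/dL

0.0813


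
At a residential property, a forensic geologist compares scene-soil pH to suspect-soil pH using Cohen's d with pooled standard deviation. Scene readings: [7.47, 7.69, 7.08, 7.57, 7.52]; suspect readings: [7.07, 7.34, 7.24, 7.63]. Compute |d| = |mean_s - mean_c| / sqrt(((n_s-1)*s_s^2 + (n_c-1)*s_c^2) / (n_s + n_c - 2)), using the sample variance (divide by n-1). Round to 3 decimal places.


Pooled-variance Cohen's d for soil pH comparison:
Scene mean = 37.33 / 5 = 7.466
Suspect mean = 29.28 / 4 = 7.32
Scene sample variance s_s^2 = 0.05323
Suspect sample variance s_c^2 = 0.055133
Pooled variance = ((n_s-1)*s_s^2 + (n_c-1)*s_c^2) / (n_s + n_c - 2) = 0.054046
Pooled SD = sqrt(0.054046) = 0.232478
Mean difference = 0.146
|d| = |0.146| / 0.232478 = 0.628

0.628


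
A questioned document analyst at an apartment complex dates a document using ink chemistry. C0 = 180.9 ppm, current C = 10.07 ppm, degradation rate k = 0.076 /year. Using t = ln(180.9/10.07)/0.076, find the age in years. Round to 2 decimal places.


Document age estimation:
C0/C = 180.9 / 10.07 = 17.96425
ln(C0/C) = 2.888384
t = 2.888384 / 0.076 = 38.01 years

38.01


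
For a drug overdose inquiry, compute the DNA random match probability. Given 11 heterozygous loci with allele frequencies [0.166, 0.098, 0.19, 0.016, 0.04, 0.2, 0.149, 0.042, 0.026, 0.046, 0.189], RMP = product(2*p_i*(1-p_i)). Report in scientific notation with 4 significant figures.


Computing RMP for 11 loci:
Locus 1: 2 * 0.166 * 0.834 = 0.276888
Locus 2: 2 * 0.098 * 0.902 = 0.176792
Locus 3: 2 * 0.19 * 0.81 = 0.3078
Locus 4: 2 * 0.016 * 0.984 = 0.031488
Locus 5: 2 * 0.04 * 0.96 = 0.0768
Locus 6: 2 * 0.2 * 0.8 = 0.32
Locus 7: 2 * 0.149 * 0.851 = 0.253598
Locus 8: 2 * 0.042 * 0.958 = 0.080472
Locus 9: 2 * 0.026 * 0.974 = 0.050648
Locus 10: 2 * 0.046 * 0.954 = 0.087768
Locus 11: 2 * 0.189 * 0.811 = 0.306558
RMP = 3.243e-10

3.243e-10


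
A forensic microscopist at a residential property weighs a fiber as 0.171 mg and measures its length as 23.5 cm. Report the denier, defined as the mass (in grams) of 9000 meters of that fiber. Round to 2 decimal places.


Denier calculation:
Mass in grams = 0.171 mg / 1000 = 0.000171 g
Length in meters = 23.5 cm / 100 = 0.235 m
Linear density = mass / length = 0.000171 / 0.235 = 0.00072766 g/m
Denier = (g/m) * 9000 = 0.00072766 * 9000 = 6.55

6.55


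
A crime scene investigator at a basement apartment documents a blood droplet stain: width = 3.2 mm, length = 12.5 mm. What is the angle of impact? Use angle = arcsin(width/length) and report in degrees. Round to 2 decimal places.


Blood spatter impact angle calculation:
width / length = 3.2 / 12.5 = 0.256
angle = arcsin(0.256)
angle = 14.83 degrees

14.83


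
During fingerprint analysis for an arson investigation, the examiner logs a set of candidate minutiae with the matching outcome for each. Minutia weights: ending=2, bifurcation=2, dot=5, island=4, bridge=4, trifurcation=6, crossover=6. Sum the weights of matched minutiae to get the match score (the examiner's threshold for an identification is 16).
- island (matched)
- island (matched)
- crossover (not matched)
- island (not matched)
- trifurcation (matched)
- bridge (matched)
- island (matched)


Weighted minutiae match score:
  island: matched, +4 (running total 4)
  island: matched, +4 (running total 8)
  crossover: not matched, +0
  island: not matched, +0
  trifurcation: matched, +6 (running total 14)
  bridge: matched, +4 (running total 18)
  island: matched, +4 (running total 22)
Total score = 22
Threshold = 16; verdict = identification

22


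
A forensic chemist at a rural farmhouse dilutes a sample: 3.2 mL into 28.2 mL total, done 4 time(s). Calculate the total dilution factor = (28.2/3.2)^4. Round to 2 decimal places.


Dilution factor calculation:
Single dilution = V_total / V_sample = 28.2 / 3.2 ≈ 8.8125
Number of dilutions = 4
Total DF = (28.2 / 3.2)^4 (full precision, rounded at the end) = 6031.10

6031.10


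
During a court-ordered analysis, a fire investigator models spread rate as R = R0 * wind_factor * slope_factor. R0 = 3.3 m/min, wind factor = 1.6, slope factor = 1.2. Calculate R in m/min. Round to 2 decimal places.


Fire spread rate calculation:
R = R0 * wind_factor * slope_factor
= 3.3 * 1.6 * 1.2
= 5.28 * 1.2
= 6.34 m/min

6.34


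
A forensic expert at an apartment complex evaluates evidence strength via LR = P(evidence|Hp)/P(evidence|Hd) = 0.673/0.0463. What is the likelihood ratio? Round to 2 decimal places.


Likelihood ratio calculation:
LR = P(E|Hp) / P(E|Hd)
LR = 0.673 / 0.0463
LR = 14.54

14.54


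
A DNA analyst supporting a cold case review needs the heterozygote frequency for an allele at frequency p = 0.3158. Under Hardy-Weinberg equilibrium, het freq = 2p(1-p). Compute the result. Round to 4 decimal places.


Hardy-Weinberg heterozygote frequency:
q = 1 - p = 1 - 0.3158 = 0.6842
2pq = 2 * 0.3158 * 0.6842 = 0.4321

0.4321


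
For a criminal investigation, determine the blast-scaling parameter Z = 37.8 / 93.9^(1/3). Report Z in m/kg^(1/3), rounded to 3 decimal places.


Scaled distance calculation:
W^(1/3) = 93.9^(1/3) = 4.545223
Z = R / W^(1/3) = 37.8 / 4.545223
Z = 8.316 m/kg^(1/3)

8.316


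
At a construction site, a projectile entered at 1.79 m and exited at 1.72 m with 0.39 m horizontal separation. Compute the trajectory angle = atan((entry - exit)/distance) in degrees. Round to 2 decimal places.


Bullet trajectory angle:
Height difference = 1.79 - 1.72 = 0.07 m
angle = atan(0.07 / 0.39)
angle = atan(0.179487)
angle = 10.18 degrees

10.18


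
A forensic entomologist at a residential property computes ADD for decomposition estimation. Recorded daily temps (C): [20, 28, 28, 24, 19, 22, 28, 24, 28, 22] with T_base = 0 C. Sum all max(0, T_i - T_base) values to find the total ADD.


Computing ADD day by day:
Day 1: max(0, 20 - 0) = 20
Day 2: max(0, 28 - 0) = 28
Day 3: max(0, 28 - 0) = 28
Day 4: max(0, 24 - 0) = 24
Day 5: max(0, 19 - 0) = 19
Day 6: max(0, 22 - 0) = 22
Day 7: max(0, 28 - 0) = 28
Day 8: max(0, 24 - 0) = 24
Day 9: max(0, 28 - 0) = 28
Day 10: max(0, 22 - 0) = 22
Total ADD = 243

243


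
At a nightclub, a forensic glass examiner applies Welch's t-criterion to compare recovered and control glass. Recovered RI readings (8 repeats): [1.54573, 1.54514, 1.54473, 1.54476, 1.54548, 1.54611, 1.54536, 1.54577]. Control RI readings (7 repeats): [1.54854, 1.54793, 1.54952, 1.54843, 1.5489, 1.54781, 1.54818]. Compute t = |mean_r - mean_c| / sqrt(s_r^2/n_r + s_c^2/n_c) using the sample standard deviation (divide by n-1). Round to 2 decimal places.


Welch's t-criterion for glass RI comparison:
Recovered mean = sum / n_r = 12.36308 / 8 = 1.545385
Control mean = sum / n_c = 10.83931 / 7 = 1.5484729
Recovered sample variance s_r^2 = 2.40314e-07
Control sample variance s_c^2 = 3.50857e-07
Welch SE (unpooled) = sqrt(s_r^2/n_r + s_c^2/n_c) = sqrt(3.00393e-08 + 5.01224e-08) = sqrt(8.01617e-08) = 0.000283128
|mean_r - mean_c| = 0.00308786
t = 0.00308786 / 0.000283128 = 10.91

10.91


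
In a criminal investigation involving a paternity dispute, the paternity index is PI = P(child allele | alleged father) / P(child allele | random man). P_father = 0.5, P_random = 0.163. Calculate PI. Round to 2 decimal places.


Paternity Index calculation:
PI = P(allele|father) / P(allele|random)
PI = 0.5 / 0.163
PI = 3.07

3.07


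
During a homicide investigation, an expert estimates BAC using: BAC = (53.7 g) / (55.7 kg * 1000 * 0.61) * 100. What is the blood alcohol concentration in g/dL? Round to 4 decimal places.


Applying the Widmark formula:
BAC = (dose_g / (body_wt * 1000 * r)) * 100
Denominator = 55.7 * 1000 * 0.61 = 33977
BAC = (53.7 / 33977) * 100
BAC = 0.1580 g/dL

0.1580


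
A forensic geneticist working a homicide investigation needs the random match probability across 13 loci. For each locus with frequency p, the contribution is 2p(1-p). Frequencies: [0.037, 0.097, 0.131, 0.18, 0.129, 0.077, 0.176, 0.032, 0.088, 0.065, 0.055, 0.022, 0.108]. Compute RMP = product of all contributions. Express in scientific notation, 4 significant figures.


Computing RMP for 13 loci:
Locus 1: 2 * 0.037 * 0.963 = 0.071262
Locus 2: 2 * 0.097 * 0.903 = 0.175182
Locus 3: 2 * 0.131 * 0.869 = 0.227678
Locus 4: 2 * 0.18 * 0.82 = 0.2952
Locus 5: 2 * 0.129 * 0.871 = 0.224718
Locus 6: 2 * 0.077 * 0.923 = 0.142142
Locus 7: 2 * 0.176 * 0.824 = 0.290048
Locus 8: 2 * 0.032 * 0.968 = 0.061952
Locus 9: 2 * 0.088 * 0.912 = 0.160512
Locus 10: 2 * 0.065 * 0.935 = 0.12155
Locus 11: 2 * 0.055 * 0.945 = 0.10395
Locus 12: 2 * 0.022 * 0.978 = 0.043032
Locus 13: 2 * 0.108 * 0.892 = 0.192672
RMP = 8.098e-12

8.098e-12


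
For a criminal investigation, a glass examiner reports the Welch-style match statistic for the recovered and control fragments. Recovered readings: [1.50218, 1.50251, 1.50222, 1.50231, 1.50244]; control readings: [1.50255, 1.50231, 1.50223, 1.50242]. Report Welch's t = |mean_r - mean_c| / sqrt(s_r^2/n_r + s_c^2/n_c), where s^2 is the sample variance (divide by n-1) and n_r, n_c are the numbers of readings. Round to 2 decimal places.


Welch's t-criterion for glass RI comparison:
Recovered mean = sum / n_r = 7.51166 / 5 = 1.502332
Control mean = sum / n_c = 6.00951 / 4 = 1.5023775
Recovered sample variance s_r^2 = 1.987e-08
Control sample variance s_c^2 = 1.92917e-08
Welch SE (unpooled) = sqrt(s_r^2/n_r + s_c^2/n_c) = sqrt(3.974e-09 + 4.82292e-09) = sqrt(8.79692e-09) = 9.37919e-05
|mean_r - mean_c| = 4.55e-05
t = 4.55e-05 / 9.37919e-05 = 0.49

0.49


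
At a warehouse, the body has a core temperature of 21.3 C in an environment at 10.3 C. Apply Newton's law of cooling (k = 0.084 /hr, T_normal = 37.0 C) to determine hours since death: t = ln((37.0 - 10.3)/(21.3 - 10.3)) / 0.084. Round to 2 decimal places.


Using Newton's law of cooling:
t = ln((T_normal - T_ambient) / (T_body - T_ambient)) / k
T_normal - T_ambient = 26.7
T_body - T_ambient = 11.0
Ratio = 2.427273
ln(ratio) = 0.886768
t = 0.886768 / 0.084 = 10.56 hours

10.56


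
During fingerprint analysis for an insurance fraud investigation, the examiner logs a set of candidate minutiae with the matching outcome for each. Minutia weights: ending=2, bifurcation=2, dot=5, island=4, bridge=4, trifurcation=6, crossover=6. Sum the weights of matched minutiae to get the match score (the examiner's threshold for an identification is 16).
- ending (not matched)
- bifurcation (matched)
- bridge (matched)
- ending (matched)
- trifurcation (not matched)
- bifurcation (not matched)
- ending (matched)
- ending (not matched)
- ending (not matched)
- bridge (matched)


Weighted minutiae match score:
  ending: not matched, +0
  bifurcation: matched, +2 (running total 2)
  bridge: matched, +4 (running total 6)
  ending: matched, +2 (running total 8)
  trifurcation: not matched, +0
  bifurcation: not matched, +0
  ending: matched, +2 (running total 10)
  ending: not matched, +0
  ending: not matched, +0
  bridge: matched, +4 (running total 14)
Total score = 14
Threshold = 16; verdict = inconclusive

14


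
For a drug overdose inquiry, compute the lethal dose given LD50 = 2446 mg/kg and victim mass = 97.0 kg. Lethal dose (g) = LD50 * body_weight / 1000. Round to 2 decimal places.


Lethal dose calculation:
Lethal dose = LD50 * body_weight / 1000
= 2446 * 97.0 / 1000
= 237262 / 1000
= 237.26 g

237.26


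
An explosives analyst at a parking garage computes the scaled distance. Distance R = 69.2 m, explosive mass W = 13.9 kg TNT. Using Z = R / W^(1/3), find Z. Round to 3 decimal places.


Scaled distance calculation:
W^(1/3) = 13.9^(1/3) = 2.40439
Z = R / W^(1/3) = 69.2 / 2.40439
Z = 28.781 m/kg^(1/3)

28.781


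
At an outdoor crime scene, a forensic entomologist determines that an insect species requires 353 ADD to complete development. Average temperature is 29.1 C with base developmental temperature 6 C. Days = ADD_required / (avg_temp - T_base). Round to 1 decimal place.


Insect development time:
Effective temperature = avg_temp - T_base = 29.1 - 6 = 23.1 C
Days = ADD / effective_temp = 353 / 23.1 = 15.3 days

15.3


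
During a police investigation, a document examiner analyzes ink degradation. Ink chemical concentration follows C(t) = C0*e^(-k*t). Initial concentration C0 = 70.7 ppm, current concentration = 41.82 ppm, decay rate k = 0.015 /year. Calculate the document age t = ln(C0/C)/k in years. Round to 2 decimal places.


Document age estimation:
C0/C = 70.7 / 41.82 = 1.690579
ln(C0/C) = 0.525071
t = 0.525071 / 0.015 = 35.00 years

35.00


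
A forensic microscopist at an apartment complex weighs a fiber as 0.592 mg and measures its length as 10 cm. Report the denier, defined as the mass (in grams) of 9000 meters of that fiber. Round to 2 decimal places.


Denier calculation:
Mass in grams = 0.592 mg / 1000 = 0.000592 g
Length in meters = 10 cm / 100 = 0.1 m
Linear density = mass / length = 0.000592 / 0.1 = 0.00592 g/m
Denier = (g/m) * 9000 = 0.00592 * 9000 = 53.28

53.28


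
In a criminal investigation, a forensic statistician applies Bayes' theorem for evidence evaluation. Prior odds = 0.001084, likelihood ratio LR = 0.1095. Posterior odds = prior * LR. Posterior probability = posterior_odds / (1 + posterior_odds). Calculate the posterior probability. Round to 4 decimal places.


Bayesian evidence evaluation:
Posterior odds = prior_odds * LR = 0.001084 * 0.1095 = 0.000118698
Posterior probability = posterior_odds / (1 + posterior_odds)
= 0.000118698 / (1 + 0.000118698)
= 0.000118698 / 1.000118698
= 0.0001

0.0001


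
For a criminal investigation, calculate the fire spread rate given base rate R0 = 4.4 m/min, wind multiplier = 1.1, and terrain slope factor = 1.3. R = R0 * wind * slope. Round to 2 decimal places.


Fire spread rate calculation:
R = R0 * wind_factor * slope_factor
= 4.4 * 1.1 * 1.3
= 4.84 * 1.3
= 6.29 m/min

6.29


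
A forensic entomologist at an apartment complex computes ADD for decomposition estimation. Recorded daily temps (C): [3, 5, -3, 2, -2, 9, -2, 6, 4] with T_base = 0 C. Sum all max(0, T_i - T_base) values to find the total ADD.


Computing ADD day by day:
Day 1: max(0, 3 - 0) = 3
Day 2: max(0, 5 - 0) = 5
Day 3: max(0, -3 - 0) = 0
Day 4: max(0, 2 - 0) = 2
Day 5: max(0, -2 - 0) = 0
Day 6: max(0, 9 - 0) = 9
Day 7: max(0, -2 - 0) = 0
Day 8: max(0, 6 - 0) = 6
Day 9: max(0, 4 - 0) = 4
Total ADD = 29

29


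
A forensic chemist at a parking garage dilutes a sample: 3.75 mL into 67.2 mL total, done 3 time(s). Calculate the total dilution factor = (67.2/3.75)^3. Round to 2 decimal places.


Dilution factor calculation:
Single dilution = V_total / V_sample = 67.2 / 3.75 ≈ 17.92
Number of dilutions = 3
Total DF = (67.2 / 3.75)^3 (full precision, rounded at the end) = 5754.59

5754.59


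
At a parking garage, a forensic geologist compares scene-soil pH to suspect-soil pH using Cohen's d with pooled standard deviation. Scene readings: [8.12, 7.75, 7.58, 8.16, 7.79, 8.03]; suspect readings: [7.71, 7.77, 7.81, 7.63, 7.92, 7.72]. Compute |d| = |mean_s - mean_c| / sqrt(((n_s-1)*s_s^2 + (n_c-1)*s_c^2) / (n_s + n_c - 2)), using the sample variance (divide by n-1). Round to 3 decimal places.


Pooled-variance Cohen's d for soil pH comparison:
Scene mean = 47.43 / 6 = 7.905
Suspect mean = 46.56 / 6 = 7.76
Scene sample variance s_s^2 = 0.05395
Suspect sample variance s_c^2 = 0.00984
Pooled variance = ((n_s-1)*s_s^2 + (n_c-1)*s_c^2) / (n_s + n_c - 2) = 0.031895
Pooled SD = sqrt(0.031895) = 0.178592
Mean difference = 0.145
|d| = |0.145| / 0.178592 = 0.812

0.812


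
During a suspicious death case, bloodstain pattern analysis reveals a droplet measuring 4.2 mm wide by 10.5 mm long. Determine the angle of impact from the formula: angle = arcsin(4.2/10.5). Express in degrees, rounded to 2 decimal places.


Blood spatter impact angle calculation:
width / length = 4.2 / 10.5 = 0.4
angle = arcsin(0.4)
angle = 23.58 degrees

23.58


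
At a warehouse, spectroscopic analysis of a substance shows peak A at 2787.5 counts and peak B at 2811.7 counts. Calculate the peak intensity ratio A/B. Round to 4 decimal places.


Spectral peak ratio:
Peak A = 2787.5 counts
Peak B = 2811.7 counts
Ratio = 2787.5 / 2811.7 = 0.9914

0.9914


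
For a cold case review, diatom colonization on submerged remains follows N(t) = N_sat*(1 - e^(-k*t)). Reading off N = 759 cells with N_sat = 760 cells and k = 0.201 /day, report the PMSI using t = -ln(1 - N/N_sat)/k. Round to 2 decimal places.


PMSI from diatom colonization curve:
N / N_sat = 759 / 760 = 0.998684
1 - N/N_sat = 0.001316
ln(1 - N/N_sat) = -6.633158
t = -ln(1 - N/N_sat) / k = -(-6.633158) / 0.201 = 33.00 days

33.00


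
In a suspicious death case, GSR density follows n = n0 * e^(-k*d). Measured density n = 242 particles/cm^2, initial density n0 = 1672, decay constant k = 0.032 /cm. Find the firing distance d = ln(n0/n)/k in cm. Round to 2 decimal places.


GSR distance calculation:
n0/n = 1672 / 242 = 6.909091
ln(n0/n) = 1.932838
d = 1.932838 / 0.032 = 60.40 cm

60.40


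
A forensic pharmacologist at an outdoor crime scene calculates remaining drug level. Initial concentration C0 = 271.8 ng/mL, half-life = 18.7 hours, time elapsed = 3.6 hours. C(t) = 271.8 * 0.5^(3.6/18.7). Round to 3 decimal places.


Drug concentration decay:
Number of half-lives = t / t_half = 3.6 / 18.7 = 0.192513
Decay factor = 0.5^0.192513 = 0.87508011
C(t) = 271.8 * 0.87508011 = 237.847 ng/mL

237.847


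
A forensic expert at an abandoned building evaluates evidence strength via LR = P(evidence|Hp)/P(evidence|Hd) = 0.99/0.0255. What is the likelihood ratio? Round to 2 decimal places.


Likelihood ratio calculation:
LR = P(E|Hp) / P(E|Hd)
LR = 0.99 / 0.0255
LR = 38.82

38.82


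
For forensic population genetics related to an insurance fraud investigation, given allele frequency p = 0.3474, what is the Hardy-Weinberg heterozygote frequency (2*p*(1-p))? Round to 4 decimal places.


Hardy-Weinberg heterozygote frequency:
q = 1 - p = 1 - 0.3474 = 0.6526
2pq = 2 * 0.3474 * 0.6526 = 0.4534

0.4534


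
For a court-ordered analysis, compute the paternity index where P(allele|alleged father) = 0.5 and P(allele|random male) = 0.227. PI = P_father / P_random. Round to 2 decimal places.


Paternity Index calculation:
PI = P(allele|father) / P(allele|random)
PI = 0.5 / 0.227
PI = 2.20

2.20


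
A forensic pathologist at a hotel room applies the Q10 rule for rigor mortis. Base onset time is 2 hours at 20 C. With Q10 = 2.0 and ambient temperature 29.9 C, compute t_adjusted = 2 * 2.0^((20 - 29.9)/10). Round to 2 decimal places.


Rigor mortis time adjustment:
Exponent = (T_ref - T_actual) / 10 = (20 - 29.9) / 10 = -0.99
Q10 factor = 2.0^-0.99 = 0.50348
t_adjusted = 2 * 0.50348 = 1.01 hours

1.01


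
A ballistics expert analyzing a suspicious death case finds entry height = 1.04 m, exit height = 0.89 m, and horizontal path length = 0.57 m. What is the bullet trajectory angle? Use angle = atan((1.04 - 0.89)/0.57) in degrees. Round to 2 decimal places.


Bullet trajectory angle:
Height difference = 1.04 - 0.89 = 0.15 m
angle = atan(0.15 / 0.57)
angle = atan(0.263158)
angle = 14.74 degrees

14.74


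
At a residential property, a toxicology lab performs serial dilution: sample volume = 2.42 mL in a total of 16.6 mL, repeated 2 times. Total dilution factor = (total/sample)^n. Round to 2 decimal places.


Dilution factor calculation:
Single dilution = V_total / V_sample = 16.6 / 2.42 ≈ 6.859504
Number of dilutions = 2
Total DF = (16.6 / 2.42)^2 (full precision, rounded at the end) = 47.05

47.05


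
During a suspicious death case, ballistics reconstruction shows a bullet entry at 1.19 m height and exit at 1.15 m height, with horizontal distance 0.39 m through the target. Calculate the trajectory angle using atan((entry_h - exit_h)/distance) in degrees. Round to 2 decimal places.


Bullet trajectory angle:
Height difference = 1.19 - 1.15 = 0.04 m
angle = atan(0.04 / 0.39)
angle = atan(0.102564)
angle = 5.86 degrees

5.86


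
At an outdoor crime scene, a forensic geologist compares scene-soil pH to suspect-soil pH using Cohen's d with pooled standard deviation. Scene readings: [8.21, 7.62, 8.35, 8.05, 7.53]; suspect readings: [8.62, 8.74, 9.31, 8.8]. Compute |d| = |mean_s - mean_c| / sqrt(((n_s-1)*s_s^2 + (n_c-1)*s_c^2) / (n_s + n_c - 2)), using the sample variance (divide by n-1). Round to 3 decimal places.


Pooled-variance Cohen's d for soil pH comparison:
Scene mean = 39.76 / 5 = 7.952
Suspect mean = 35.47 / 4 = 8.8675
Scene sample variance s_s^2 = 0.13072
Suspect sample variance s_c^2 = 0.092625
Pooled variance = ((n_s-1)*s_s^2 + (n_c-1)*s_c^2) / (n_s + n_c - 2) = 0.114394
Pooled SD = sqrt(0.114394) = 0.338222
Mean difference = -0.9155
|d| = |-0.9155| / 0.338222 = 2.707

2.707


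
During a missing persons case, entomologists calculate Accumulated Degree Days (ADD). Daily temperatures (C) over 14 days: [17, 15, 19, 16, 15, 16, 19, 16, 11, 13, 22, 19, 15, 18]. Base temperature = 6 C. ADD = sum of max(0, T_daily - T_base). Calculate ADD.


Computing ADD day by day:
Day 1: max(0, 17 - 6) = 11
Day 2: max(0, 15 - 6) = 9
Day 3: max(0, 19 - 6) = 13
Day 4: max(0, 16 - 6) = 10
Day 5: max(0, 15 - 6) = 9
Day 6: max(0, 16 - 6) = 10
Day 7: max(0, 19 - 6) = 13
Day 8: max(0, 16 - 6) = 10
Day 9: max(0, 11 - 6) = 5
Day 10: max(0, 13 - 6) = 7
Day 11: max(0, 22 - 6) = 16
Day 12: max(0, 19 - 6) = 13
Day 13: max(0, 15 - 6) = 9
Day 14: max(0, 18 - 6) = 12
Total ADD = 147

147
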